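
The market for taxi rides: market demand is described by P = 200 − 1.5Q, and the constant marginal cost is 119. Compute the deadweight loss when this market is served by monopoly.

Perfect competition: P = MC = 119, so 200 − 1.5Q = 119 and Q = 54.
A monopolist chooses Q where MR = MC. MR = 200 − 3Q; setting this equal to 119 gives Q = 27 and P = 159.5.
DWL is the triangle between Q = 27 and Q = 54: ½·(54 − 27)·(159.5 − 119) = 546.75.

DWL = 546.75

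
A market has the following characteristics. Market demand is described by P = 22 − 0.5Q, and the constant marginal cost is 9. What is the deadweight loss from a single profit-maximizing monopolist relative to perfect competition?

Competitive firms price at marginal cost: P = 9, giving Q = 26.
A monopolist chooses Q where MR = MC. MR = 22 − Q; setting this equal to 9 gives Q = 13 and P = 15.5.
DWL is the triangle between Q = 13 and Q = 26: ½·(26 − 13)·(15.5 − 9) = 42.25.

DWL = 42.25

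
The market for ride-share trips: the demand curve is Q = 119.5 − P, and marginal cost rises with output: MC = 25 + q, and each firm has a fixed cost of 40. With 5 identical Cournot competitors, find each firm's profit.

Inverting demand: P = 119.5 − Q.
With 5 symmetric Cournot firms, each firm's FOC gives 119.5 − 6q = 25 + q, so q = 13.5, Q = 5·13.5 = 67.5, and P = 52.
Each firm's profit = 52·13.5 − (25·13.5 + ½·1·13.5²) − 40 = 233.375.

π_i = 233.375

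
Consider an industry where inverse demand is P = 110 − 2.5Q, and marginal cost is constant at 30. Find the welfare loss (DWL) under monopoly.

Under competition P = MC = 30, so Q = (110 − 30)/2.5 = 32.
The monopolist equates marginal revenue to marginal cost: 110 − 5Q = 30, so Q = 16. From demand, P = 70.
DWL is the triangle between Q = 16 and Q = 32: ½·(32 − 16)·(70 − 30) = 320.

DWL = 320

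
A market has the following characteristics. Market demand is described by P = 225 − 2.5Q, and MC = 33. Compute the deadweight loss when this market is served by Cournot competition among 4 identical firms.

Perfect competition: P = MC = 33, so 225 − 2.5Q = 33 and Q = 76.8.
In a 4-firm Cournot equilibrium, symmetry and the first-order condition give q = (225 − 33)/(12.5) = 15.36. So Q = 61.44 and P = 71.4.
DWL is the triangle between Q = 61.44 and Q = 76.8: ½·(76.8 − 61.44)·(71.4 − 33) = 294.912.

DWL = 294.912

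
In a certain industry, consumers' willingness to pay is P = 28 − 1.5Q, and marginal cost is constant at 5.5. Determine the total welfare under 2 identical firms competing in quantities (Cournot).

With 2 symmetric Cournot firms, each firm's FOC gives 28 − 4.5q = 5.5, so q = 5, Q = 2·5 = 10, and P = 13.
CS = ½·(28 − 13)·10 = 75; PS = (13 − 5.5)·10 = 75; TS = 150.

TS = 150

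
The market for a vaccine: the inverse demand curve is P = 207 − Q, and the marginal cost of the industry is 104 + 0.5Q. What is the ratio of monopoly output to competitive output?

Monopoly sets MR = MC: 207 − 2Q = 104 + 0.5Q ⇒ Q = 41.2, P = 207 − 41.2 = 165.8.
Competitive equilibrium sets price equal to marginal cost: 207 − Q = 104 + 0.5Q, so Q = 206/3 and P = 415/3.
Ratio Q_m/Q_c = 41.2/(206/3) = 0.6.

Q_m/Q_c = 0.6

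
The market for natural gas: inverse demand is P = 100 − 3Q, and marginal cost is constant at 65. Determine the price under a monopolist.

Monopoly sets MR = MC: 100 − 6Q = 65 ⇒ Q = 35/6, P = 100 − 3·35/6 = 82.5.

P = 82.5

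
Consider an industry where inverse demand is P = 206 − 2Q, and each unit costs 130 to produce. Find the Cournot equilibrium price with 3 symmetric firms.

P = 149

In a 3-firm Cournot equilibrium, symmetry and the first-order condition give q = (206 − 130)/(8) = 9.5. So Q = 28.5 and P = 149.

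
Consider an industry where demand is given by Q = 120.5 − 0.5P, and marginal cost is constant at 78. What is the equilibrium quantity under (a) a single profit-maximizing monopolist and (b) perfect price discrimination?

Monopoly: Q = 40.75; Perfect PD: Q = 81.5

Inverting demand: P = 241 − 2Q.
Monopoly sets MR = MC: 241 − 4Q = 78 ⇒ Q = 40.75, P = 241 − 2·40.75 = 159.5.
With perfect price discrimination, output is the efficient level Q = 81.5 (where demand meets MC), but every buyer pays their willingness to pay: CS = 0 and PS = total surplus.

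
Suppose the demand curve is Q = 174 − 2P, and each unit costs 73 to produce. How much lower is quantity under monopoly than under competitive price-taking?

Quantity falls by 14

Inverting demand: P = 87 − 0.5Q.
Competitive firms price at marginal cost: P = 73, giving Q = 28.
Monopoly sets MR = MC: 87 − Q = 73 ⇒ Q = 14, P = 87 − 0.5·14 = 80.
Change in quantity: 14 − 28 = −14.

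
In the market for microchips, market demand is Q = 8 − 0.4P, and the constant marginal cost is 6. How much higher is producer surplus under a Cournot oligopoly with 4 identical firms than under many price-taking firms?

PS rises by 12.544

Inverting demand: P = 20 − 2.5Q.
Perfect competition: P = MC = 6, so 20 − 2.5Q = 6 and Q = 5.6.
PS = (6 − 6)·5.6 = 0.
With 4 symmetric Cournot firms, each firm's FOC gives 20 − 12.5q = 6, so q = 1.12, Q = 4·1.12 = 4.48, and P = 8.8.
PS = (8.8 − 6)·4.48 = 12.544.
Change in producer surplus: 12.544 − 0 = 12.544.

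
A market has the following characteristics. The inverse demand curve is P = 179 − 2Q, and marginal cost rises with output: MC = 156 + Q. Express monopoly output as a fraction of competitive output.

The monopolist equates marginal revenue to marginal cost: 179 − 4Q = 156 + Q, so Q = 4.6. From demand, P = 169.8.
Under competition P = MC: 179 − 2Q = 156 + Q ⇒ Q = 23/3, P = 491/3.
Ratio Q_m/Q_c = 4.6/(23/3) = 0.6.

Q_m/Q_c = 0.6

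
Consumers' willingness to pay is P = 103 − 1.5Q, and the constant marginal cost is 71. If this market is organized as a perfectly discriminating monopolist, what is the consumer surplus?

A perfectly discriminating monopolist sells every unit with P(Q) ≥ MC(Q), so output equals the competitive quantity Q = 64/3. Each buyer pays their reservation price, so CS = 0 and the firm captures all surplus.
CS = 0.

CS = 0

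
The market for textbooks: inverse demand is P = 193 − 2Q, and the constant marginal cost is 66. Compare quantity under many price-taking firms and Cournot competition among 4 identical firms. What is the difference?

Under competition P = MC = 66, so Q = (193 − 66)/2 = 63.5.
In a 4-firm Cournot equilibrium, symmetry and the first-order condition give q = (193 − 66)/(10) = 12.7. So Q = 50.8 and P = 91.4.
Change in quantity: 50.8 − 63.5 = −12.7.

Quantity falls by 12.7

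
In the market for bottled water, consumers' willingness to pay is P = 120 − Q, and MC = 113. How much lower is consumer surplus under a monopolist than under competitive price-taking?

Competitive firms price at marginal cost: P = 113, giving Q = 7.
CS = ½·(120 − 113)·7 = 24.5.
A monopolist chooses Q where MR = MC. MR = 120 − 2Q; setting this equal to 113 gives Q = 3.5 and P = 116.5.
CS = ½·(120 − 116.5)·3.5 = 6.125.
Change in consumer surplus: 6.125 − 24.5 = −18.375.

Consumer surplus falls by 18.375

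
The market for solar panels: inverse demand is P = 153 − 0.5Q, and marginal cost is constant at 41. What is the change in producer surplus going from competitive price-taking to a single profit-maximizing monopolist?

PS rises by 6272

Competitive firms price at marginal cost: P = 41, giving Q = 224.
PS = (41 − 41)·224 = 0.
A monopolist chooses Q where MR = MC. MR = 153 − Q; setting this equal to 41 gives Q = 112 and P = 97.
PS = (97 − 41)·112 = 6272.
Change in producer surplus: 6272 − 0 = 6272.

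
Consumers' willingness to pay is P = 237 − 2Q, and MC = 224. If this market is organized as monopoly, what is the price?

Monopoly sets MR = MC: 237 − 4Q = 224 ⇒ Q = 3.25, P = 237 − 2·3.25 = 230.5.

P = 230.5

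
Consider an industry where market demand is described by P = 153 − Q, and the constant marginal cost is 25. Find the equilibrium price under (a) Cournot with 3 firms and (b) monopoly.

In a 3-firm Cournot equilibrium, symmetry and the first-order condition give q = (153 − 25)/(4) = 32. So Q = 96 and P = 57.
The monopolist equates marginal revenue to marginal cost: 153 − 2Q = 25, so Q = 64. From demand, P = 89.

Cournot: P = 57; Monopoly: P = 89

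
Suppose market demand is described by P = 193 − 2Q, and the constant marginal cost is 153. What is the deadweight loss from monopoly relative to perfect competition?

DWL = 100

Perfect competition: P = MC = 153, so 193 − 2Q = 153 and Q = 20.
A monopolist chooses Q where MR = MC. MR = 193 − 4Q; setting this equal to 153 gives Q = 10 and P = 173.
DWL is the triangle between Q = 10 and Q = 20: ½·(20 − 10)·(173 − 153) = 100.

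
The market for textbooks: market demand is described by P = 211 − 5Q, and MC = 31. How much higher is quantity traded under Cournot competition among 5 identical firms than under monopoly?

Monopoly sets MR = MC: 211 − 10Q = 31 ⇒ Q = 18, P = 211 − 5·18 = 121.
In a 5-firm Cournot equilibrium, symmetry and the first-order condition give q = (211 − 31)/(30) = 6. So Q = 30 and P = 61.
Change in quantity traded: 30 − 18 = 12.

Quantity traded rises by 12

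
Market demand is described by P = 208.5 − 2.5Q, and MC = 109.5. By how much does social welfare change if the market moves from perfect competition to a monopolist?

TS falls by 490.05

Perfect competition: P = MC = 109.5, so 208.5 − 2.5Q = 109.5 and Q = 39.6.
CS = ½·(208.5 − 109.5)·39.6 = 1960.2; PS = (109.5 − 109.5)·39.6 = 0; TS = 1960.2.
The monopolist equates marginal revenue to marginal cost: 208.5 − 5Q = 109.5, so Q = 19.8. From demand, P = 159.
CS = ½·(208.5 − 159)·19.8 = 490.05; PS = (159 − 109.5)·19.8 = 980.1; TS = 1470.15.
Change in social welfare: 1470.15 − 1960.2 = −490.05.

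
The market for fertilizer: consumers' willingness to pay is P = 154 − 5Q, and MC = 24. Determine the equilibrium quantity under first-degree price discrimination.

Under first-degree price discrimination the firm charges each unit its demand price and produces up to where P = MC, i.e. Q = 26. Consumer surplus is zero; producer surplus equals total surplus.

Q = 26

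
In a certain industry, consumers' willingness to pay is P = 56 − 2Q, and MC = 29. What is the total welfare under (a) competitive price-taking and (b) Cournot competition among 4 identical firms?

Competition: TS = 182.25; Cournot: TS = 174.96

Competitive firms price at marginal cost: P = 29, giving Q = 13.5.
CS = ½·(56 − 29)·13.5 = 182.25; PS = (29 − 29)·13.5 = 0; TS = 182.25.
In a 4-firm Cournot equilibrium, symmetry and the first-order condition give q = (56 − 29)/(10) = 2.7. So Q = 10.8 and P = 34.4.
CS = ½·(56 − 34.4)·10.8 = 116.64; PS = (34.4 − 29)·10.8 = 58.32; TS = 174.96.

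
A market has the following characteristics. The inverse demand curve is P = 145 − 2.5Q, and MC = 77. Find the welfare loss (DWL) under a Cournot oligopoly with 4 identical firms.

DWL = 36.992

Under competition P = MC = 77, so Q = (145 − 77)/2.5 = 27.2.
With 4 symmetric Cournot firms, each firm's FOC gives 145 − 12.5q = 77, so q = 5.44, Q = 4·5.44 = 21.76, and P = 90.6.
DWL is the triangle between Q = 21.76 and Q = 27.2: ½·(27.2 − 21.76)·(90.6 − 77) = 36.992.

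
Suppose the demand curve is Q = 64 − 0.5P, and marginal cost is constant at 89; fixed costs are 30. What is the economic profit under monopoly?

Profit = 160.125

Inverting demand: P = 128 − 2Q.
Monopoly sets MR = MC: 128 − 4Q = 89 ⇒ Q = 9.75, P = 128 − 2·9.75 = 108.5.
Profit = (108.5 − 89)·9.75 − 30 = 160.125.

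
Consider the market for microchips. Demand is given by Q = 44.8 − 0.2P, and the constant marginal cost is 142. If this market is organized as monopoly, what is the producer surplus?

PS = 336.2

Inverting demand: P = 224 − 5Q.
A monopolist chooses Q where MR = MC. MR = 224 − 10Q; setting this equal to 142 gives Q = 8.2 and P = 183.
PS = (183 − 142)·8.2 = 336.2.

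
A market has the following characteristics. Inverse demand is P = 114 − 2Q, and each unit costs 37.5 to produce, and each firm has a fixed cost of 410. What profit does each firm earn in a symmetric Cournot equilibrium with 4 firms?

π_i = −292.955

Cournot with 4 identical firms: the symmetric best-response condition is 114 − 10q = 37.5. Each firm produces q = 7.65, total output Q = 30.6, price P = 52.8.
Each firm's profit = (52.8 − 37.5)·7.65 − 410 = −292.955.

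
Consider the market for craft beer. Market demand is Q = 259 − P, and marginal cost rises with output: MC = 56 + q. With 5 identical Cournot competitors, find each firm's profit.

Inverting demand: P = 259 − Q.
In a 5-firm Cournot equilibrium, symmetry and the first-order condition give q = (259 − 56)/(7) = 29. So Q = 145 and P = 114.
Each firm's profit = 114·29 − (56·29 + ½·1·29²) = 1261.5.

π_i = 1261.5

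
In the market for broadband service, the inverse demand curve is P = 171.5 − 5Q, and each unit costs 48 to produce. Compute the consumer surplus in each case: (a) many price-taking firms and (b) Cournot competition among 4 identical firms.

Competition: CS = 1525.225; Cournot: CS = 976.144

Under competition P = MC = 48, so Q = (171.5 − 48)/5 = 24.7.
CS = ½·(171.5 − 48)·24.7 = 1525.225.
Cournot with 4 identical firms: the symmetric best-response condition is 171.5 − 25q = 48. Each firm produces q = 4.94, total output Q = 19.76, price P = 72.7.
CS = ½·(171.5 − 72.7)·19.76 = 976.144.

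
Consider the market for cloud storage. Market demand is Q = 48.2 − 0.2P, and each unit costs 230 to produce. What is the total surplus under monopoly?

Inverting demand: P = 241 − 5Q.
Monopoly sets MR = MC: 241 − 10Q = 230 ⇒ Q = 1.1, P = 241 − 5·1.1 = 235.5.
CS = ½·(241 − 235.5)·1.1 = 3.025; PS = (235.5 − 230)·1.1 = 6.05; TS = 9.075.

TS = 9.075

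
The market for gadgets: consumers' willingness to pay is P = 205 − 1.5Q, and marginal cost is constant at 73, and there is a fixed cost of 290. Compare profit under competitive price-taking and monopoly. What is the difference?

π rises by 2904

Perfect competition: P = MC = 73, so 205 − 1.5Q = 73 and Q = 88.
Profit = (73 − 73)·88 − 290 = −290.
A monopolist chooses Q where MR = MC. MR = 205 − 3Q; setting this equal to 73 gives Q = 44 and P = 139.
Profit = (139 − 73)·44 − 290 = 2614.
Change in profit: 2614 − −290 = 2904.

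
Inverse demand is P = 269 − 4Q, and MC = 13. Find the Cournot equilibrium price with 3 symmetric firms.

Cournot with 3 identical firms: the symmetric best-response condition is 269 − 16q = 13. Each firm produces q = 16, total output Q = 48, price P = 77.

P = 77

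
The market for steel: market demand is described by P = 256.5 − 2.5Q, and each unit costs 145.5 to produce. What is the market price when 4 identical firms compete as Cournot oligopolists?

P = 167.7

In a 4-firm Cournot equilibrium, symmetry and the first-order condition give q = (256.5 − 145.5)/(12.5) = 8.88. So Q = 35.52 and P = 167.7.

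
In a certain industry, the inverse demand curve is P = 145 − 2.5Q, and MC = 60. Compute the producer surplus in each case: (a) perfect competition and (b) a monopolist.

Competition: PS = 0; Monopoly: PS = 722.5

Under competition P = MC = 60, so Q = (145 − 60)/2.5 = 34.
PS = (60 − 60)·34 = 0.
The monopolist equates marginal revenue to marginal cost: 145 − 5Q = 60, so Q = 17. From demand, P = 102.5.
PS = (102.5 − 60)·17 = 722.5.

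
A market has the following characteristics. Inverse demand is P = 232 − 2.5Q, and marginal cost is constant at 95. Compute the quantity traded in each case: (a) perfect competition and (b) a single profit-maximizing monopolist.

Perfect competition: P = MC = 95, so 232 − 2.5Q = 95 and Q = 54.8.
A monopolist chooses Q where MR = MC. MR = 232 − 5Q; setting this equal to 95 gives Q = 27.4 and P = 163.5.

Competition: Q = 54.8; Monopoly: Q = 27.4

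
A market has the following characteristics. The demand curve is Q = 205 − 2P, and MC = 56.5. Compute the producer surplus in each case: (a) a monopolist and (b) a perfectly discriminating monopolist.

Monopoly: PS = 1058; Perfect PD: PS = 2116

Inverting demand: P = 102.5 − 0.5Q.
Monopoly sets MR = MC: 102.5 − Q = 56.5 ⇒ Q = 46, P = 102.5 − 0.5·46 = 79.5.
PS = (79.5 − 56.5)·46 = 1058.
Under first-degree price discrimination the firm charges each unit its demand price and produces up to where P = MC, i.e. Q = 92. Consumer surplus is zero; producer surplus equals total surplus.
PS = ½·(102.5 − 56.5)·92 = 2116.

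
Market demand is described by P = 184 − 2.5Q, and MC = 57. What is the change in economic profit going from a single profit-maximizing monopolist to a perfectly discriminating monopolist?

A monopolist chooses Q where MR = MC. MR = 184 − 5Q; setting this equal to 57 gives Q = 25.4 and P = 120.5.
Profit = (120.5 − 57)·25.4 = 1612.9.
Under first-degree price discrimination the firm charges each unit its demand price and produces up to where P = MC, i.e. Q = 50.8. Consumer surplus is zero; producer surplus equals total surplus.
PS equals the full surplus area, 3225.8. Profit = 3225.8 = 3225.8.
Change in economic profit: 3225.8 − 1612.9 = 1612.9.

π rises by 1612.9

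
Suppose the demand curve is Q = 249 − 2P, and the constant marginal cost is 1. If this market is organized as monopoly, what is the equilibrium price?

Inverting demand: P = 124.5 − 0.5Q.
Monopoly sets MR = MC: 124.5 − Q = 1 ⇒ Q = 123.5, P = 124.5 − 0.5·123.5 = 62.75.

P = 62.75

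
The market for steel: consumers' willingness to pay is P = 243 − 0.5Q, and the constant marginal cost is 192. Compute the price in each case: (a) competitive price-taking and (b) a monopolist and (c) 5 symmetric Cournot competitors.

Competition: P = 192; Monopoly: P = 217.5; Cournot: P = 200.5

Competitive firms price at marginal cost: P = 192, giving Q = 102.
A monopolist chooses Q where MR = MC. MR = 243 − Q; setting this equal to 192 gives Q = 51 and P = 217.5.
In a 5-firm Cournot equilibrium, symmetry and the first-order condition give q = (243 − 192)/(3) = 17. So Q = 85 and P = 200.5.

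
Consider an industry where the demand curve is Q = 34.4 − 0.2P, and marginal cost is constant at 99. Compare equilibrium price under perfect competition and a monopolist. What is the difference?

Inverting demand: P = 172 − 5Q.
Under competition P = MC = 99, so Q = (172 − 99)/5 = 14.6.
The monopolist equates marginal revenue to marginal cost: 172 − 10Q = 99, so Q = 7.3. From demand, P = 135.5.
Change in equilibrium price: 135.5 − 99 = 36.5.

P rises by 36.5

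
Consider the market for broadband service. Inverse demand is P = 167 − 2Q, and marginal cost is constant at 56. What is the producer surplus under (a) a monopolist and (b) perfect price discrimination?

Monopoly: PS = 1540.125; Perfect PD: PS = 3080.25

A monopolist chooses Q where MR = MC. MR = 167 − 4Q; setting this equal to 56 gives Q = 27.75 and P = 111.5.
PS = (111.5 − 56)·27.75 = 1540.125.
With perfect price discrimination, output is the efficient level Q = 55.5 (where demand meets MC), but every buyer pays their willingness to pay: CS = 0 and PS = total surplus.
PS = ½·(167 − 56)·55.5 = 3080.25.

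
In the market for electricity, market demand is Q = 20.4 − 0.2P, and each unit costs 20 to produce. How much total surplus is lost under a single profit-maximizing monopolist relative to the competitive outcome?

DWL = 168.1

Inverting demand: P = 102 − 5Q.
Perfect competition: P = MC = 20, so 102 − 5Q = 20 and Q = 16.4.
A monopolist chooses Q where MR = MC. MR = 102 − 10Q; setting this equal to 20 gives Q = 8.2 and P = 61.
DWL is the triangle between Q = 8.2 and Q = 16.4: ½·(16.4 − 8.2)·(61 − 20) = 168.1.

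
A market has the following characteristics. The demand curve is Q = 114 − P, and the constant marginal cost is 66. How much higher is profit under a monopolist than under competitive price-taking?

Inverting demand: P = 114 − Q.
Competitive firms price at marginal cost: P = 66, giving Q = 48.
Profit = (66 − 66)·48 = 0.
A monopolist chooses Q where MR = MC. MR = 114 − 2Q; setting this equal to 66 gives Q = 24 and P = 90.
Profit = (90 − 66)·24 = 576.
Change in profit: 576 − 0 = 576.

π rises by 576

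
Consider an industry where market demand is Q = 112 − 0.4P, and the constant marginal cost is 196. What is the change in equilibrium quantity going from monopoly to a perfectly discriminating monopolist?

Q rises by 16.8

Inverting demand: P = 280 − 2.5Q.
The monopolist equates marginal revenue to marginal cost: 280 − 5Q = 196, so Q = 16.8. From demand, P = 238.
Under first-degree price discrimination the firm charges each unit its demand price and produces up to where P = MC, i.e. Q = 33.6. Consumer surplus is zero; producer surplus equals total surplus.
Change in equilibrium quantity: 33.6 − 16.8 = 16.8.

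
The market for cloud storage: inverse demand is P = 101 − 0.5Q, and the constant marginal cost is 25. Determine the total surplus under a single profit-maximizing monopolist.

The monopolist equates marginal revenue to marginal cost: 101 − Q = 25, so Q = 76. From demand, P = 63.
CS = ½·(101 − 63)·76 = 1444; PS = (63 − 25)·76 = 2888; TS = 4332.

TS = 4332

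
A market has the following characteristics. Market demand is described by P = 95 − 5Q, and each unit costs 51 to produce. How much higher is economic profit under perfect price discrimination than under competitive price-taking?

π rises by 193.6

Under competition P = MC = 51, so Q = (95 − 51)/5 = 8.8.
Profit = (51 − 51)·8.8 = 0.
With perfect price discrimination, output is the efficient level Q = 8.8 (where demand meets MC), but every buyer pays their willingness to pay: CS = 0 and PS = total surplus.
PS equals the full surplus area, 193.6. Profit = 193.6 = 193.6.
Change in economic profit: 193.6 − 0 = 193.6.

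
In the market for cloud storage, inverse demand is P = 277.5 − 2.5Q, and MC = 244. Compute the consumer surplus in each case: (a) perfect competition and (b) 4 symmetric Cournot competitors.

Competitive firms price at marginal cost: P = 244, giving Q = 13.4.
CS = ½·(277.5 − 244)·13.4 = 224.45.
In a 4-firm Cournot equilibrium, symmetry and the first-order condition give q = (277.5 − 244)/(12.5) = 2.68. So Q = 10.72 and P = 250.7.
CS = ½·(277.5 − 250.7)·10.72 = 143.648.

Competition: CS = 224.45; Cournot: CS = 143.648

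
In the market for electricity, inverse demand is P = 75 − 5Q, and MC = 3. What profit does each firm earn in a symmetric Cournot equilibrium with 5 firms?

In a 5-firm Cournot equilibrium, symmetry and the first-order condition give q = (75 − 3)/(30) = 2.4. So Q = 12 and P = 15.
Each firm's profit = (15 − 3)·2.4 = 28.8.

π_i = 28.8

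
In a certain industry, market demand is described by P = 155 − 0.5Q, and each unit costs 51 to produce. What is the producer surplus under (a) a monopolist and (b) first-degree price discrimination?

Monopoly sets MR = MC: 155 − Q = 51 ⇒ Q = 104, P = 155 − 0.5·104 = 103.
PS = (103 − 51)·104 = 5408.
A perfectly discriminating monopolist sells every unit with P(Q) ≥ MC(Q), so output equals the competitive quantity Q = 208. Each buyer pays their reservation price, so CS = 0 and the firm captures all surplus.
PS = ½·(155 − 51)·208 = 10816.

Monopoly: PS = 5408; Perfect PD: PS = 10816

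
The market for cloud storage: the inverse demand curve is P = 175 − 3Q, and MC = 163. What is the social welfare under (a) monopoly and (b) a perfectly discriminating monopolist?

Monopoly: TS = 18; Perfect PD: TS = 24

A monopolist chooses Q where MR = MC. MR = 175 − 6Q; setting this equal to 163 gives Q = 2 and P = 169.
CS = ½·(175 − 169)·2 = 6; PS = (169 − 163)·2 = 12; TS = 18.
Under first-degree price discrimination the firm charges each unit its demand price and produces up to where P = MC, i.e. Q = 4. Consumer surplus is zero; producer surplus equals total surplus.
TS = 24 (equal to competitive TS).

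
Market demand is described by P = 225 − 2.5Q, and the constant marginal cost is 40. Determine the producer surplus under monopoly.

A monopolist chooses Q where MR = MC. MR = 225 − 5Q; setting this equal to 40 gives Q = 37 and P = 132.5.
PS = (132.5 − 40)·37 = 3422.5.

PS = 3422.5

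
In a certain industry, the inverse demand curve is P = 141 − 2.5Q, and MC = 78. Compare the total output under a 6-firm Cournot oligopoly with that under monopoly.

In a 6-firm Cournot equilibrium, symmetry and the first-order condition give q = (141 − 78)/(17.5) = 3.6. So Q = 21.6 and P = 87.
Monopoly sets MR = MC: 141 − 5Q = 78 ⇒ Q = 12.6, P = 141 − 2.5·12.6 = 109.5.

Cournot: Q = 21.6; Monopoly: Q = 12.6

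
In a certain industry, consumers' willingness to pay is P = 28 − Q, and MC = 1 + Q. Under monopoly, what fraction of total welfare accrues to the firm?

Monopoly sets MR = MC: 28 − 2Q = 1 + Q ⇒ Q = 9, P = 28 − 9 = 19.
CS = ½·(28 − 19)·9 = 40.5.
PS = P·Q − VC(Q) = 19·9 − (1·9 + ½·1·9²) = 121.5.
Share captured = PS/TS = 121.5/162 = 0.75.

PS/TS = 0.75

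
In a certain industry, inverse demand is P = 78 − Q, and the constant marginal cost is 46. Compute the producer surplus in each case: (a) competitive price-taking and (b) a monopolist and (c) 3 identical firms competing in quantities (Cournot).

Perfect competition: P = MC = 46, so 78 − Q = 46 and Q = 32.
PS = (46 − 46)·32 = 0.
A monopolist chooses Q where MR = MC. MR = 78 − 2Q; setting this equal to 46 gives Q = 16 and P = 62.
PS = (62 − 46)·16 = 256.
In a 3-firm Cournot equilibrium, symmetry and the first-order condition give q = (78 − 46)/(4) = 8. So Q = 24 and P = 54.
PS = (54 − 46)·24 = 192.

Competition: PS = 0; Monopoly: PS = 256; Cournot: PS = 192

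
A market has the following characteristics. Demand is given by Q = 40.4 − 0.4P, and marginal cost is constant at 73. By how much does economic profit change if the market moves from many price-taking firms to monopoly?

π rises by 78.4

Inverting demand: P = 101 − 2.5Q.
Competitive firms price at marginal cost: P = 73, giving Q = 11.2.
Profit = (73 − 73)·11.2 = 0.
The monopolist equates marginal revenue to marginal cost: 101 − 5Q = 73, so Q = 5.6. From demand, P = 87.
Profit = (87 − 73)·5.6 = 78.4.
Change in economic profit: 78.4 − 0 = 78.4.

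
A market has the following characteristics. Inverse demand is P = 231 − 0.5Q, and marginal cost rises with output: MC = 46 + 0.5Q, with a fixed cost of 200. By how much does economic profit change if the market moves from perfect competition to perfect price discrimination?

Competitive equilibrium sets price equal to marginal cost: 231 − 0.5Q = 46 + 0.5Q, so Q = 185 and P = 138.5.
Profit = 138.5·185 − (46·185 + ½·0.5·185²) − 200 = 8356.25.
A perfectly discriminating monopolist sells every unit with P(Q) ≥ MC(Q), so output equals the competitive quantity Q = 185. Each buyer pays their reservation price, so CS = 0 and the firm captures all surplus.
PS equals the full surplus area, 17112.5. Profit = 17112.5 − 200 = 16912.5.
Change in economic profit: 16912.5 − 8356.25 = 8556.25.

π rises by 8556.25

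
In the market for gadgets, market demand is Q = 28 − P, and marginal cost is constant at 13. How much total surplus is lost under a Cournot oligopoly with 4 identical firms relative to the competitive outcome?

Inverting demand: P = 28 − Q.
Under competition P = MC = 13, so Q = (28 − 13)/1 = 15.
Cournot with 4 identical firms: the symmetric best-response condition is 28 − 5q = 13. Each firm produces q = 3, total output Q = 12, price P = 16.
DWL is the triangle between Q = 12 and Q = 15: ½·(15 − 12)·(16 − 13) = 4.5.

DWL = 4.5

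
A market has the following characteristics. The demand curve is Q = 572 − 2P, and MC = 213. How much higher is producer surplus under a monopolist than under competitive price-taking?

PS rises by 2664.5

Inverting demand: P = 286 − 0.5Q.
Competitive firms price at marginal cost: P = 213, giving Q = 146.
PS = (213 − 213)·146 = 0.
The monopolist equates marginal revenue to marginal cost: 286 − Q = 213, so Q = 73. From demand, P = 249.5.
PS = (249.5 − 213)·73 = 2664.5.
Change in producer surplus: 2664.5 − 0 = 2664.5.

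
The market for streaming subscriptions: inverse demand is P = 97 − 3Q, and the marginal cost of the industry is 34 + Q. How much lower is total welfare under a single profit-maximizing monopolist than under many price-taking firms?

Total welfare falls by 91.125

Competitive equilibrium sets price equal to marginal cost: 97 − 3Q = 34 + Q, so Q = 15.75 and P = 49.75.
CS = ½·(97 − 49.75)·15.75 = 11907/32; PS = (49.75·15.75 − 34·15.75 − ½·1·15.75²) = 3969/32; TS = 496.125.
The monopolist equates marginal revenue to marginal cost: 97 − 6Q = 34 + Q, so Q = 9. From demand, P = 70.
CS = ½·(97 − 70)·9 = 121.5; PS = (70·9 − 34·9 − ½·1·9²) = 283.5; TS = 405.
Change in total welfare: 405 − 496.125 = −91.125.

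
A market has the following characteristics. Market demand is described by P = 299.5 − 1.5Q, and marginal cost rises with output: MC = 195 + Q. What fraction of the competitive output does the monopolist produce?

Monopoly sets MR = MC: 299.5 − 3Q = 195 + Q ⇒ Q = 26.125, P = 299.5 − 1.5·26.125 = 4165/16.
Under competition P = MC: 299.5 − 1.5Q = 195 + Q ⇒ Q = 41.8, P = 236.8.
Ratio Q_m/Q_c = 26.125/41.8 = 0.625.

Q_m/Q_c = 0.625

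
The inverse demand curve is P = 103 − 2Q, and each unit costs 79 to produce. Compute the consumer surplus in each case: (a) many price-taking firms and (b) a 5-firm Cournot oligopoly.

Competition: CS = 144; Cournot: CS = 100

Competitive firms price at marginal cost: P = 79, giving Q = 12.
CS = ½·(103 − 79)·12 = 144.
In a 5-firm Cournot equilibrium, symmetry and the first-order condition give q = (103 − 79)/(12) = 2. So Q = 10 and P = 83.
CS = ½·(103 − 83)·10 = 100.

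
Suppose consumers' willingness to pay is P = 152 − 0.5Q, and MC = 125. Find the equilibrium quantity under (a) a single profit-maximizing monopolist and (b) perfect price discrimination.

A monopolist chooses Q where MR = MC. MR = 152 − Q; setting this equal to 125 gives Q = 27 and P = 138.5.
A perfectly discriminating monopolist sells every unit with P(Q) ≥ MC(Q), so output equals the competitive quantity Q = 54. Each buyer pays their reservation price, so CS = 0 and the firm captures all surplus.

Monopoly: Q = 27; Perfect PD: Q = 54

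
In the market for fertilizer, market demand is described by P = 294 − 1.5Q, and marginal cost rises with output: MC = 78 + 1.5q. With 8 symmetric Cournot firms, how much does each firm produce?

q_i = 14.4

Cournot with 8 identical firms: the symmetric best-response condition is 294 − 13.5q = 78 + 1.5q. Each firm produces q = 14.4, total output Q = 115.2, price P = 121.2.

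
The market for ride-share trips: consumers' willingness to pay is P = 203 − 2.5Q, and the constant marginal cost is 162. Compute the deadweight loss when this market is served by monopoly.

DWL = 84.05

Competitive firms price at marginal cost: P = 162, giving Q = 16.4.
Monopoly sets MR = MC: 203 − 5Q = 162 ⇒ Q = 8.2, P = 203 − 2.5·8.2 = 182.5.
DWL is the triangle between Q = 8.2 and Q = 16.4: ½·(16.4 − 8.2)·(182.5 − 162) = 84.05.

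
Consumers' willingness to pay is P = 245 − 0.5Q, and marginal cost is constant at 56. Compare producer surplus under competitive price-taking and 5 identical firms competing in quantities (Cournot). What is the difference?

PS rises by 9922.5

Perfect competition: P = MC = 56, so 245 − 0.5Q = 56 and Q = 378.
PS = (56 − 56)·378 = 0.
Cournot with 5 identical firms: the symmetric best-response condition is 245 − 3q = 56. Each firm produces q = 63, total output Q = 315, price P = 87.5.
PS = (87.5 − 56)·315 = 9922.5.
Change in producer surplus: 9922.5 − 0 = 9922.5.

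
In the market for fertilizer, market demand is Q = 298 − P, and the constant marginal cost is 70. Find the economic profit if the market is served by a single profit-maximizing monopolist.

Inverting demand: P = 298 − Q.
Monopoly sets MR = MC: 298 − 2Q = 70 ⇒ Q = 114, P = 298 − 114 = 184.
Profit = (184 − 70)·114 = 12996.

Profit = 12996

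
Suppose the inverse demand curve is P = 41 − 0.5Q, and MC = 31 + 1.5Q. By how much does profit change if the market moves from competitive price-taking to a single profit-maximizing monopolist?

Profit rises by 1.25

Under competition P = MC: 41 − 0.5Q = 31 + 1.5Q ⇒ Q = 5, P = 38.5.
Profit = 38.5·5 − (31·5 + ½·1.5·5²) = 18.75.
A monopolist chooses Q where MR = MC. MR = 41 − Q; setting this equal to 31 + 1.5Q gives Q = 4 and P = 39.
Profit = 39·4 − (31·4 + ½·1.5·4²) = 20.
Change in profit: 20 − 18.75 = 1.25.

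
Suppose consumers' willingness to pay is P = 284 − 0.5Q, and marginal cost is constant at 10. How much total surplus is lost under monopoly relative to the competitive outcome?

Perfect competition: P = MC = 10, so 284 − 0.5Q = 10 and Q = 548.
Monopoly sets MR = MC: 284 − Q = 10 ⇒ Q = 274, P = 284 − 0.5·274 = 147.
DWL is the triangle between Q = 274 and Q = 548: ½·(548 − 274)·(147 − 10) = 18769.

DWL = 18769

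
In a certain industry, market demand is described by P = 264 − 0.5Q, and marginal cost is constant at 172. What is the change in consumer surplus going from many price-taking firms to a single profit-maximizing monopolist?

Consumer surplus falls by 6348

Competitive firms price at marginal cost: P = 172, giving Q = 184.
CS = ½·(264 − 172)·184 = 8464.
Monopoly sets MR = MC: 264 − Q = 172 ⇒ Q = 92, P = 264 − 0.5·92 = 218.
CS = ½·(264 − 218)·92 = 2116.
Change in consumer surplus: 2116 − 8464 = −6348.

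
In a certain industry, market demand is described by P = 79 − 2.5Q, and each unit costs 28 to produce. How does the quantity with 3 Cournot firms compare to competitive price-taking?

In a 3-firm Cournot equilibrium, symmetry and the first-order condition give q = (79 − 28)/(10) = 5.1. So Q = 15.3 and P = 40.75.
Competitive firms price at marginal cost: P = 28, giving Q = 20.4.

Cournot: Q = 15.3; Competition: Q = 20.4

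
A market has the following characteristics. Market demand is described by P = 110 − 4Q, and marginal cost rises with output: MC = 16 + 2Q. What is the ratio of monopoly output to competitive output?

The monopolist equates marginal revenue to marginal cost: 110 − 8Q = 16 + 2Q, so Q = 9.4. From demand, P = 72.4.
Competitive equilibrium sets price equal to marginal cost: 110 − 4Q = 16 + 2Q, so Q = 47/3 and P = 142/3.
Ratio Q_m/Q_c = 9.4/(47/3) = 0.6.

Q_m/Q_c = 0.6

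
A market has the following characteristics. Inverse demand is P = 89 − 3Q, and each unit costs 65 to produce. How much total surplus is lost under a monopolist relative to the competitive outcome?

Competitive firms price at marginal cost: P = 65, giving Q = 8.
Monopoly sets MR = MC: 89 − 6Q = 65 ⇒ Q = 4, P = 89 − 3·4 = 77.
DWL is the triangle between Q = 4 and Q = 8: ½·(8 − 4)·(77 − 65) = 24.

DWL = 24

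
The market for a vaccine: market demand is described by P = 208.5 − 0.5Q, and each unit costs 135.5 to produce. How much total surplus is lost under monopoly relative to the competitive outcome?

Perfect competition: P = MC = 135.5, so 208.5 − 0.5Q = 135.5 and Q = 146.
The monopolist equates marginal revenue to marginal cost: 208.5 − Q = 135.5, so Q = 73. From demand, P = 172.
DWL is the triangle between Q = 73 and Q = 146: ½·(146 − 73)·(172 − 135.5) = 1332.25.

DWL = 1332.25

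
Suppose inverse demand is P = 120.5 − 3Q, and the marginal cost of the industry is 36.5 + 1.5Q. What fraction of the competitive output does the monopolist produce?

Q_m/Q_c = 0.6

Monopoly sets MR = MC: 120.5 − 6Q = 36.5 + 1.5Q ⇒ Q = 11.2, P = 120.5 − 3·11.2 = 86.9.
Competitive equilibrium sets price equal to marginal cost: 120.5 − 3Q = 36.5 + 1.5Q, so Q = 56/3 and P = 64.5.
Ratio Q_m/Q_c = 11.2/(56/3) = 0.6.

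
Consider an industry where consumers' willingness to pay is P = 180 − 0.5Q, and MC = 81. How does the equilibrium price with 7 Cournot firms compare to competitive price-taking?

With 7 symmetric Cournot firms, each firm's FOC gives 180 − 4q = 81, so q = 24.75, Q = 7·24.75 = 173.25, and P = 93.375.
Under competition P = MC = 81, so Q = (180 − 81)/0.5 = 198.

Cournot: P = 93.375; Competition: P = 81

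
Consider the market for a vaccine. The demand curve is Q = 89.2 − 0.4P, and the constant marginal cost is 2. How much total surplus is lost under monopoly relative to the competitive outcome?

DWL = 2442.05

Inverting demand: P = 223 − 2.5Q.
Competitive firms price at marginal cost: P = 2, giving Q = 88.4.
The monopolist equates marginal revenue to marginal cost: 223 − 5Q = 2, so Q = 44.2. From demand, P = 112.5.
DWL is the triangle between Q = 44.2 and Q = 88.4: ½·(88.4 − 44.2)·(112.5 − 2) = 2442.05.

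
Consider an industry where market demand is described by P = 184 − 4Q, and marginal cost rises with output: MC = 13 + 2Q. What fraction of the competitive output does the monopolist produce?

A monopolist chooses Q where MR = MC. MR = 184 − 8Q; setting this equal to 13 + 2Q gives Q = 17.1 and P = 115.6.
Under competition P = MC: 184 − 4Q = 13 + 2Q ⇒ Q = 28.5, P = 70.
Ratio Q_m/Q_c = 17.1/28.5 = 0.6.

Q_m/Q_c = 0.6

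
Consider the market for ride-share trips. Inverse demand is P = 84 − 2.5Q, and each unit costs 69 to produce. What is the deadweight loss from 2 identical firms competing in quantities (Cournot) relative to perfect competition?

DWL = 5

Perfect competition: P = MC = 69, so 84 − 2.5Q = 69 and Q = 6.
Cournot with 2 identical firms: the symmetric best-response condition is 84 − 7.5q = 69. Each firm produces q = 2, total output Q = 4, price P = 74.
DWL is the triangle between Q = 4 and Q = 6: ½·(6 − 4)·(74 − 69) = 5.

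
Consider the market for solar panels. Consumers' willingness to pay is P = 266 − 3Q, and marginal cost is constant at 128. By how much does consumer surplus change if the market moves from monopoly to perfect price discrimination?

Consumer surplus falls by 793.5

Monopoly sets MR = MC: 266 − 6Q = 128 ⇒ Q = 23, P = 266 − 3·23 = 197.
CS = ½·(266 − 197)·23 = 793.5.
With perfect price discrimination, output is the efficient level Q = 46 (where demand meets MC), but every buyer pays their willingness to pay: CS = 0 and PS = total surplus.
CS = 0.
Change in consumer surplus: 0 − 793.5 = −793.5.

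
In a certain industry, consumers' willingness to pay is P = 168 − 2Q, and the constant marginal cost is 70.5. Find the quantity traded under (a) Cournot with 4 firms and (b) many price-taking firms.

Cournot with 4 identical firms: the symmetric best-response condition is 168 − 10q = 70.5. Each firm produces q = 9.75, total output Q = 39, price P = 90.
Under competition P = MC = 70.5, so Q = (168 − 70.5)/2 = 48.75.

Cournot: Q = 39; Competition: Q = 48.75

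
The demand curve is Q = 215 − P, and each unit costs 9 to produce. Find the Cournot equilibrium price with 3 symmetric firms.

P = 60.5

Inverting demand: P = 215 − Q.
Cournot with 3 identical firms: the symmetric best-response condition is 215 − 4q = 9. Each firm produces q = 51.5, total output Q = 154.5, price P = 60.5.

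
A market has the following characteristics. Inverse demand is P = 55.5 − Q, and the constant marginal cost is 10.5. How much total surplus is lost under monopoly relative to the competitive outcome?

Perfect competition: P = MC = 10.5, so 55.5 − Q = 10.5 and Q = 45.
Monopoly sets MR = MC: 55.5 − 2Q = 10.5 ⇒ Q = 22.5, P = 55.5 − 22.5 = 33.
DWL is the triangle between Q = 22.5 and Q = 45: ½·(45 − 22.5)·(33 − 10.5) = 253.125.

DWL = 253.125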